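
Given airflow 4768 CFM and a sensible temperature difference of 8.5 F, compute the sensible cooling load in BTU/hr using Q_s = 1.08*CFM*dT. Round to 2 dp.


Q = 1.08 * 4768 * 8.5 = 43770.24 BTU/hr

43770.24 BTU/hr


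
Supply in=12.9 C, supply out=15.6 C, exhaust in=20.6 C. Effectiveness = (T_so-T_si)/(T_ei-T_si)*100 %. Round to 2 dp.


eff = (15.6-12.9)/(20.6-12.9)*100 = 35.06 %

35.06 %


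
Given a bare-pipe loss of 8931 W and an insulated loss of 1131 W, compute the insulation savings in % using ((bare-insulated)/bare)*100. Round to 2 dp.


Savings = ((8931-1131)/8931)*100 = 87.34 %

87.34 %


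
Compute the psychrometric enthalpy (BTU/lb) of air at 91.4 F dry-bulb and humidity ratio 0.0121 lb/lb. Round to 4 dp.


h = 0.24*91.4 + 0.0121*(1061+0.444*91.4) = 35.2651 BTU/lb

35.2651 BTU/lb


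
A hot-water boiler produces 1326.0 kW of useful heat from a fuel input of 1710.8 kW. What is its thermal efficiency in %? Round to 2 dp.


eta = (1326.0/1710.8)*100 = 77.51 %

77.51 %


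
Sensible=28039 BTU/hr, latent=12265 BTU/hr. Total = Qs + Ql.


Qt = 28039 + 12265 = 40304 BTU/hr

40304 BTU/hr


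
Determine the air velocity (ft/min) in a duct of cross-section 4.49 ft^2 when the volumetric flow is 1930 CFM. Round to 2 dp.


V = 1930 / 4.49 = 429.84 ft/min

429.84 ft/min


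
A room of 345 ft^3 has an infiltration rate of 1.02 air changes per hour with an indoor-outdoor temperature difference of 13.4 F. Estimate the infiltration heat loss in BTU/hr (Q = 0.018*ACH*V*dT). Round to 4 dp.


Q = 0.018 * 1.02 * 345 * 13.4 = 84.8783 BTU/hr

84.8783 BTU/hr


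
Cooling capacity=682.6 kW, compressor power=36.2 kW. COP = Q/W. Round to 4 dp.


COP = 682.6 / 36.2 = 18.8564

18.8564


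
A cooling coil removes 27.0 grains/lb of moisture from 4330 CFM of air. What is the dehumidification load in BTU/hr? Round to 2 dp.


Q = 0.68 * 4330 * 27.0 = 79498.80 BTU/hr

79498.80 BTU/hr


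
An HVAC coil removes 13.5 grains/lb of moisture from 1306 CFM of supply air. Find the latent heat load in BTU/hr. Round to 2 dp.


Q = 0.68 * 1306 * 13.5 = 11989.08 BTU/hr

11989.08 BTU/hr


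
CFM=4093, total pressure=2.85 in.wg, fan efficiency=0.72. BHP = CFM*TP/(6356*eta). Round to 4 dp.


BHP = 4093 * 2.85 / (6356 * 0.72) = 2.5490 hp

2.5490 hp


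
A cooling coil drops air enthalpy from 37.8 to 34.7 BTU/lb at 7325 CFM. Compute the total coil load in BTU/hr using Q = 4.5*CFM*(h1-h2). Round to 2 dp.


Q = 4.5 * 7325 * (37.8 - 34.7) = 102183.75 BTU/hr

102183.75 BTU/hr


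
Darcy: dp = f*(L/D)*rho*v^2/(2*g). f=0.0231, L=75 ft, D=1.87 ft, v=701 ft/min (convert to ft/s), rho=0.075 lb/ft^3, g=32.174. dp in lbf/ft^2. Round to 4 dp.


v_fps = 701/60 = 11.6833 ft/s
dp = 0.0231*(75/1.87)*0.075*11.6833^2/(2*32.174) = 0.1474 lbf/ft^2

0.1474 lbf/ft^2


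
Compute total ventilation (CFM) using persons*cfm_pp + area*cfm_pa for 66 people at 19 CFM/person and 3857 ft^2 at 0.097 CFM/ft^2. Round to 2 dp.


Total = 66*19 + 3857*0.097 = 1628.13 CFM

1628.13 CFM


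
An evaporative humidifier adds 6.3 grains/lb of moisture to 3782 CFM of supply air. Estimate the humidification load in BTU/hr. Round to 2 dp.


Q = 0.68 * 3782 * 6.3 = 16202.09 BTU/hr

16202.09 BTU/hr


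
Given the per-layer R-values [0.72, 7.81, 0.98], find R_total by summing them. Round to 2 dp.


R_total = 0.72 + 7.81 + 0.98 = 9.51

9.51


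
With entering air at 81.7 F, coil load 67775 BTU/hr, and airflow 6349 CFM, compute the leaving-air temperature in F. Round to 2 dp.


dT = 67775/(1.08*6349) = 9.8842
T_leave = 81.7 - 9.8842 = 71.82 F

71.82 F


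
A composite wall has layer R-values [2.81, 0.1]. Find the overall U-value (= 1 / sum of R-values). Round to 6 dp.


R_total = 2.81 + 0.1 = 2.91
U = 1/2.91 = 0.343643

0.343643


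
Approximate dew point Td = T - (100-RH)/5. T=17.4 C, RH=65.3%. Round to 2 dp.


Td = 17.4 - (100-65.3)/5 = 10.46 C

10.46 C


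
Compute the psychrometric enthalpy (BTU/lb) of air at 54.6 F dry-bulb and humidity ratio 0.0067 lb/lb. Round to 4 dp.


h = 0.24*54.6 + 0.0067*(1061+0.444*54.6) = 20.3751 BTU/lb

20.3751 BTU/lb


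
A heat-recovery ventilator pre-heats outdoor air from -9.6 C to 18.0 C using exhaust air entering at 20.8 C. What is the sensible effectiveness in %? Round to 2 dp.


eff = (18.0-(-9.6))/(20.8-(-9.6))*100 = 90.79 %

90.79 %


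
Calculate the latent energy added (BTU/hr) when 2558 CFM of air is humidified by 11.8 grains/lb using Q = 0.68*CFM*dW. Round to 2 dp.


Q = 0.68 * 2558 * 11.8 = 20525.39 BTU/hr

20525.39 BTU/hr


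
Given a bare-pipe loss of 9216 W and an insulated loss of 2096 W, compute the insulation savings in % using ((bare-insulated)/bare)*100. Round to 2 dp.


Savings = ((9216-2096)/9216)*100 = 77.26 %

77.26 %


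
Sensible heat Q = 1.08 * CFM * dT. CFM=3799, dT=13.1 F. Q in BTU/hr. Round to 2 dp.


Q = 1.08 * 3799 * 13.1 = 53748.25 BTU/hr

53748.25 BTU/hr


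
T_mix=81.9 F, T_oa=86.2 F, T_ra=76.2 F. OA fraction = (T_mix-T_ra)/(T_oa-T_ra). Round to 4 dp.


frac = (81.9 - 76.2) / (86.2 - 76.2) = 0.5700

0.5700


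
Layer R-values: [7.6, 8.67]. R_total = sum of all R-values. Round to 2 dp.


R_total = 7.6 + 8.67 = 16.27

16.27


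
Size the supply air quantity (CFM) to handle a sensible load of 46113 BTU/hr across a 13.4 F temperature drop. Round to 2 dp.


CFM = 46113 / (1.08 * 13.4) = 3186.36

3186.36 CFM


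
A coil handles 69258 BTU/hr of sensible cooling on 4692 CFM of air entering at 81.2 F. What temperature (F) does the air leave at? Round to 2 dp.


dT = 69258/(1.08*4692) = 13.6675
T_leave = 81.2 - 13.6675 = 67.53 F

67.53 F


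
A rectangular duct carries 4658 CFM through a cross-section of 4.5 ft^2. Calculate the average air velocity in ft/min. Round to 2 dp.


V = 4658 / 4.5 = 1035.11 ft/min

1035.11 ft/min


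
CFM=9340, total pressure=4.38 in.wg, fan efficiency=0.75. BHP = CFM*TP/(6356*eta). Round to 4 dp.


BHP = 9340 * 4.38 / (6356 * 0.75) = 8.5817 hp

8.5817 hp


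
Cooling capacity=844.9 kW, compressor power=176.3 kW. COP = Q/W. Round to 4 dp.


COP = 844.9 / 176.3 = 4.7924

4.7924


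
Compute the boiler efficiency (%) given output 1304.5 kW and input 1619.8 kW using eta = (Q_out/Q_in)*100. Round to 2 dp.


eta = (1304.5/1619.8)*100 = 80.53 %

80.53 %


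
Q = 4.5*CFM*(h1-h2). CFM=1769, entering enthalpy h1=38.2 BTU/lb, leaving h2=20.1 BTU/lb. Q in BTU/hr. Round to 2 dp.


Q = 4.5 * 1769 * (38.2 - 20.1) = 144085.05 BTU/hr

144085.05 BTU/hr


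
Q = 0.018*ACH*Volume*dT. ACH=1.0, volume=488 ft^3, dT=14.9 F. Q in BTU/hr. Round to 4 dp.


Q = 0.018 * 1.0 * 488 * 14.9 = 130.8816 BTU/hr

130.8816 BTU/hr


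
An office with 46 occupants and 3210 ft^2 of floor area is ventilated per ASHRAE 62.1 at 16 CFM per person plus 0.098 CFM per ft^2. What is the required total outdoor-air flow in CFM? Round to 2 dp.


Total = 46*16 + 3210*0.098 = 1050.58 CFM

1050.58 CFM


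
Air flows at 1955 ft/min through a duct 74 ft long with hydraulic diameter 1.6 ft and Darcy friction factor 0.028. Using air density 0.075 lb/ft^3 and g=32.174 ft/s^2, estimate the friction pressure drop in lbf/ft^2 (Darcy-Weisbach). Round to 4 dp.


v_fps = 1955/60 = 32.5833 ft/s
dp = 0.028*(74/1.6)*0.075*32.5833^2/(2*32.174) = 1.6025 lbf/ft^2

1.6025 lbf/ft^2


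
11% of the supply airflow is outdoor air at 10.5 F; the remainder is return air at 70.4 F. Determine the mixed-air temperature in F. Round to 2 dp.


T_mix = 0.11*10.5 + 0.89*70.4 = 63.81 F

63.81 F


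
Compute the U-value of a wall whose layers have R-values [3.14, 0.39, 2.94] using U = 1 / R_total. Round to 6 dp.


R_total = 3.14 + 0.39 + 2.94 = 6.47
U = 1/6.47 = 0.154560

0.154560


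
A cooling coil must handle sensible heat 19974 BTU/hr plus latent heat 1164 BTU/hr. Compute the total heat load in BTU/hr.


Qt = 19974 + 1164 = 21138 BTU/hr

21138 BTU/hr


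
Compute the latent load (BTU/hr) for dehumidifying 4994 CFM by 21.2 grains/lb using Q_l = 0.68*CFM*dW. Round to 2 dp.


Q = 0.68 * 4994 * 21.2 = 71993.50 BTU/hr

71993.50 BTU/hr


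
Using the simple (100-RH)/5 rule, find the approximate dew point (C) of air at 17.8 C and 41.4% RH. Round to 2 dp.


Td = 17.8 - (100-41.4)/5 = 6.08 C

6.08 C


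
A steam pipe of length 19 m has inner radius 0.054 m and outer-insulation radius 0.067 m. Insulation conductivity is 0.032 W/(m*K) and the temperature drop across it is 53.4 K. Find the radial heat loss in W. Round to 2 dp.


Q = 2*pi*0.032*19*53.4/ln(0.067/0.054) = 945.71 W

945.71 W


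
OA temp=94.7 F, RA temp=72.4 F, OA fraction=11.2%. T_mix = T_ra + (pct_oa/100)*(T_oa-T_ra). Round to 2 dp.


T_mix = 72.4 + (11.2/100)*(94.7-72.4) = 74.90 F

74.90 F


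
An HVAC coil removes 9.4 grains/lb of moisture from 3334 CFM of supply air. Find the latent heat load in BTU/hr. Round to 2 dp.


Q = 0.68 * 3334 * 9.4 = 21310.93 BTU/hr

21310.93 BTU/hr


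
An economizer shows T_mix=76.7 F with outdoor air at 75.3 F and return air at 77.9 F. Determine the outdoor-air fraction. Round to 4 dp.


frac = (76.7 - 77.9) / (75.3 - 77.9) = 0.4615

0.4615


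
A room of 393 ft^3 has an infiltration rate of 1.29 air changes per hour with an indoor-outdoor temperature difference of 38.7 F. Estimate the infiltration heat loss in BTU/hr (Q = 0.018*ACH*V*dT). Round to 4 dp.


Q = 0.018 * 1.29 * 393 * 38.7 = 353.1553 BTU/hr

353.1553 BTU/hr


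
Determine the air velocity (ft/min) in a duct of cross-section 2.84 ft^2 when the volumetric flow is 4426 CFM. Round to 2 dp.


V = 4426 / 2.84 = 1558.45 ft/min

1558.45 ft/min


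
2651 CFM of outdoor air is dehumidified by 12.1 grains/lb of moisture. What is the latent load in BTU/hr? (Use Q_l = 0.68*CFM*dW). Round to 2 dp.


Q = 0.68 * 2651 * 12.1 = 21812.43 BTU/hr

21812.43 BTU/hr


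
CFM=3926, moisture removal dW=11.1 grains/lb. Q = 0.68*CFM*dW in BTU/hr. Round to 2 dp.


Q = 0.68 * 3926 * 11.1 = 29633.45 BTU/hr

29633.45 BTU/hr


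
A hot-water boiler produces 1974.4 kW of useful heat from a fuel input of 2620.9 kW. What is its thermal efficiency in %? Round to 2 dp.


eta = (1974.4/2620.9)*100 = 75.33 %

75.33 %


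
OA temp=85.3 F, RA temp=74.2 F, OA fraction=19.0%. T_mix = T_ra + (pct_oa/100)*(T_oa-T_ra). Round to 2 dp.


T_mix = 74.2 + (19.0/100)*(85.3-74.2) = 76.31 F

76.31 F


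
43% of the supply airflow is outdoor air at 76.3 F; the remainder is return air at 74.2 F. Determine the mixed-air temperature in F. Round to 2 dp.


T_mix = 0.43*76.3 + 0.57*74.2 = 75.10 F

75.10 F


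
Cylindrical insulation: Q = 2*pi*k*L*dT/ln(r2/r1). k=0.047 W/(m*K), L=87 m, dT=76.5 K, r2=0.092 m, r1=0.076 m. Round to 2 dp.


Q = 2*pi*0.047*87*76.5/ln(0.092/0.076) = 10287.25 W

10287.25 W


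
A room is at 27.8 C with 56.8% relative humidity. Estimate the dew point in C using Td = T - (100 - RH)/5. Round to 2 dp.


Td = 27.8 - (100-56.8)/5 = 19.16 C

19.16 C


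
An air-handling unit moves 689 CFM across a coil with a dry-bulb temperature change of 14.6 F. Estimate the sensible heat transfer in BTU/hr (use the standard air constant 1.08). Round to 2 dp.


Q = 1.08 * 689 * 14.6 = 10864.15 BTU/hr

10864.15 BTU/hr


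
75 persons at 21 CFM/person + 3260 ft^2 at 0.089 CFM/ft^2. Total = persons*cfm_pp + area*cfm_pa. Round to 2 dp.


Total = 75*21 + 3260*0.089 = 1865.14 CFM

1865.14 CFM


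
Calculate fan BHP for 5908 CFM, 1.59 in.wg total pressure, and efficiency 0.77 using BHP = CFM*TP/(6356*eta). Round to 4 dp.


BHP = 5908 * 1.59 / (6356 * 0.77) = 1.9194 hp

1.9194 hp


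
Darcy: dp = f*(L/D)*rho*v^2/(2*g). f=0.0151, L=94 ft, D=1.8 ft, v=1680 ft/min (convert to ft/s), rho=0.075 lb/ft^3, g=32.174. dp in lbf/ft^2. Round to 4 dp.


v_fps = 1680/60 = 28.0 ft/s
dp = 0.0151*(94/1.8)*0.075*28.0^2/(2*32.174) = 0.7206 lbf/ft^2

0.7206 lbf/ft^2


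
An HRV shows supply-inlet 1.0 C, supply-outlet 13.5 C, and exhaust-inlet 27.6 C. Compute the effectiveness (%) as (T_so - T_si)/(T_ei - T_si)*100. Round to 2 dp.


eff = (13.5-1.0)/(27.6-1.0)*100 = 46.99 %

46.99 %


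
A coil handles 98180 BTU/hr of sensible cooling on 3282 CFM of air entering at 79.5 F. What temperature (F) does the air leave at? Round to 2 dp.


dT = 98180/(1.08*3282) = 27.6988
T_leave = 79.5 - 27.6988 = 51.80 F

51.80 F


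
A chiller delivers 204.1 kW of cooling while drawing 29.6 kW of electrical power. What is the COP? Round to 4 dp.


COP = 204.1 / 29.6 = 6.8953

6.8953


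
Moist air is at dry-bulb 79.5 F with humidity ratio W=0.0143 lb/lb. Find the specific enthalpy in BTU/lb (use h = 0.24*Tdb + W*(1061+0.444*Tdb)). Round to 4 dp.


h = 0.24*79.5 + 0.0143*(1061+0.444*79.5) = 34.7571 BTU/lb

34.7571 BTU/lb


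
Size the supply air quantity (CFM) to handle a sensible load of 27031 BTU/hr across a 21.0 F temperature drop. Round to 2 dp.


CFM = 27031 / (1.08 * 21.0) = 1191.84

1191.84 CFM


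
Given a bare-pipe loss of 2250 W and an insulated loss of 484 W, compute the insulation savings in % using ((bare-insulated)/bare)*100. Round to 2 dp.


Savings = ((2250-484)/2250)*100 = 78.49 %

78.49 %


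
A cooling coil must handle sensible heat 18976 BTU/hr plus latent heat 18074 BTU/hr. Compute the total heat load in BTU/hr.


Qt = 18976 + 18074 = 37050 BTU/hr

37050 BTU/hr


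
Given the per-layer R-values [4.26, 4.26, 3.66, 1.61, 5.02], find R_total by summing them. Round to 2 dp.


R_total = 4.26 + 4.26 + 3.66 + 1.61 + 5.02 = 18.81

18.81


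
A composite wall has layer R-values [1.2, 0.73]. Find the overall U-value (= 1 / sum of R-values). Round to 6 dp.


R_total = 1.2 + 0.73 = 1.93
U = 1/1.93 = 0.518135

0.518135


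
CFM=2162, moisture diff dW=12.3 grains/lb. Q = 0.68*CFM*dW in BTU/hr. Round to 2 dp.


Q = 0.68 * 2162 * 12.3 = 18082.97 BTU/hr

18082.97 BTU/hr


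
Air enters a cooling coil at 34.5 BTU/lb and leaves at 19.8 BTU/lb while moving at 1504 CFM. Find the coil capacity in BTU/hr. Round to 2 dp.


Q = 4.5 * 1504 * (34.5 - 19.8) = 99489.60 BTU/hr

99489.60 BTU/hr


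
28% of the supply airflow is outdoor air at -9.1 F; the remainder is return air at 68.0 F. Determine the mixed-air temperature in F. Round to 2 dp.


T_mix = 0.28*(-9.1) + 0.72*68.0 = 46.41 F

46.41 F


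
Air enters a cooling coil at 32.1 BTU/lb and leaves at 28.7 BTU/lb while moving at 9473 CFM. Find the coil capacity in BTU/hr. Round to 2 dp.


Q = 4.5 * 9473 * (32.1 - 28.7) = 144936.90 BTU/hr

144936.90 BTU/hr


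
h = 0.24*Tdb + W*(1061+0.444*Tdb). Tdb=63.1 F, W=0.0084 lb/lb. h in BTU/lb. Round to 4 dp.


h = 0.24*63.1 + 0.0084*(1061+0.444*63.1) = 24.2917 BTU/lb

24.2917 BTU/lb


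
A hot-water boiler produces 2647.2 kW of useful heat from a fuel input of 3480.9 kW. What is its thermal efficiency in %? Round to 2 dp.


eta = (2647.2/3480.9)*100 = 76.05 %

76.05 %


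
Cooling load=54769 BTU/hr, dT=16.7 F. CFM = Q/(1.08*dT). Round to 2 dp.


CFM = 54769 / (1.08 * 16.7) = 3036.65

3036.65 CFM


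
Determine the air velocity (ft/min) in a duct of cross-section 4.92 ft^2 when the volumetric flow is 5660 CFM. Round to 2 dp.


V = 5660 / 4.92 = 1150.41 ft/min

1150.41 ft/min


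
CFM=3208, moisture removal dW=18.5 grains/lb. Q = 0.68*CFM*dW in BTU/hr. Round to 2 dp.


Q = 0.68 * 3208 * 18.5 = 40356.64 BTU/hr

40356.64 BTU/hr


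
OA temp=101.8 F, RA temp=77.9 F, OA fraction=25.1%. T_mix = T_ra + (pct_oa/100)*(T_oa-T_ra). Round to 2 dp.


T_mix = 77.9 + (25.1/100)*(101.8-77.9) = 83.90 F

83.90 F


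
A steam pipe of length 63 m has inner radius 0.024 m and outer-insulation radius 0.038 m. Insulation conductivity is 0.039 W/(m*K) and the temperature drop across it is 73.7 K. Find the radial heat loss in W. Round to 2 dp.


Q = 2*pi*0.039*63*73.7/ln(0.038/0.024) = 2475.92 W

2475.92 W


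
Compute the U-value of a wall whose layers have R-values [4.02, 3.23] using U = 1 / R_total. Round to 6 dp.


R_total = 4.02 + 3.23 = 7.25
U = 1/7.25 = 0.137931

0.137931


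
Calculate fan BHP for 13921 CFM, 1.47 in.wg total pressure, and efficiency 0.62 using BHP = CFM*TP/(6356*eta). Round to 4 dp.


BHP = 13921 * 1.47 / (6356 * 0.62) = 5.1929 hp

5.1929 hp


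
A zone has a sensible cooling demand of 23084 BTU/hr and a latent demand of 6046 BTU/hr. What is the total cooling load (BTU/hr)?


Qt = 23084 + 6046 = 29130 BTU/hr

29130 BTU/hr


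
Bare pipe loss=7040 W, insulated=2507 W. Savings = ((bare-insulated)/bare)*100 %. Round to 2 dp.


Savings = ((7040-2507)/7040)*100 = 64.39 %

64.39 %


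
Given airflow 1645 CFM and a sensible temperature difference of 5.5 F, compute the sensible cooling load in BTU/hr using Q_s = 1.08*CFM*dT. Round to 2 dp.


Q = 1.08 * 1645 * 5.5 = 9771.30 BTU/hr

9771.30 BTU/hr


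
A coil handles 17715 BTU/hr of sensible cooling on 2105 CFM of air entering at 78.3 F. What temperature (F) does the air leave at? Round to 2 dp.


dT = 17715/(1.08*2105) = 7.7923
T_leave = 78.3 - 7.7923 = 70.51 F

70.51 F


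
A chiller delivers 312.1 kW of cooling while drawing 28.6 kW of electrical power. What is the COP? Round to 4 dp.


COP = 312.1 / 28.6 = 10.9126

10.9126


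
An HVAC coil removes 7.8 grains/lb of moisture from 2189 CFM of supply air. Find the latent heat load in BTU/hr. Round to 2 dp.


Q = 0.68 * 2189 * 7.8 = 11610.46 BTU/hr

11610.46 BTU/hr


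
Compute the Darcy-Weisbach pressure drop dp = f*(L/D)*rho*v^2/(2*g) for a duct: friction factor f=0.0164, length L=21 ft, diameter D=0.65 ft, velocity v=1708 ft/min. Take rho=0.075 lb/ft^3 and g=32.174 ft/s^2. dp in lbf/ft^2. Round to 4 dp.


v_fps = 1708/60 = 28.4667 ft/s
dp = 0.0164*(21/0.65)*0.075*28.4667^2/(2*32.174) = 0.5004 lbf/ft^2

0.5004 lbf/ft^2


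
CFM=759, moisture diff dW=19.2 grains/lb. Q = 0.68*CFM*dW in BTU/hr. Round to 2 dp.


Q = 0.68 * 759 * 19.2 = 9909.50 BTU/hr

9909.50 BTU/hr


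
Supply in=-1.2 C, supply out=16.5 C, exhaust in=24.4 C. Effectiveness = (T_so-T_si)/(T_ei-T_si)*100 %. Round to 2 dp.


eff = (16.5-(-1.2))/(24.4-(-1.2))*100 = 69.14 %

69.14 %


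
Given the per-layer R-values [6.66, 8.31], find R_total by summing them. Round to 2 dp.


R_total = 6.66 + 8.31 = 14.97

14.97


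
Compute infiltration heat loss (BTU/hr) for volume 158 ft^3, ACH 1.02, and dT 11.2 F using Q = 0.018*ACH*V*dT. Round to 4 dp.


Q = 0.018 * 1.02 * 158 * 11.2 = 32.4899 BTU/hr

32.4899 BTU/hr


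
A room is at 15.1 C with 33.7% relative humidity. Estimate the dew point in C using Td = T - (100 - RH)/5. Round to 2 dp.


Td = 15.1 - (100-33.7)/5 = 1.84 C

1.84 C


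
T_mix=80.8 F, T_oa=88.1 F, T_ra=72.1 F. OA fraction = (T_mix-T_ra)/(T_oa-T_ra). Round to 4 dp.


frac = (80.8 - 72.1) / (88.1 - 72.1) = 0.5438

0.5438


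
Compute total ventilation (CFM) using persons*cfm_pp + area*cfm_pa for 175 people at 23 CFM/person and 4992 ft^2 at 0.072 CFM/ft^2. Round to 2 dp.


Total = 175*23 + 4992*0.072 = 4384.42 CFM

4384.42 CFM


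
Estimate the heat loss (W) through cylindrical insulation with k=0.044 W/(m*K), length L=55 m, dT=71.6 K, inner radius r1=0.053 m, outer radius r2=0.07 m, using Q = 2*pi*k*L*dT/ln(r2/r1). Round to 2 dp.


Q = 2*pi*0.044*55*71.6/ln(0.07/0.053) = 3913.33 W

3913.33 W


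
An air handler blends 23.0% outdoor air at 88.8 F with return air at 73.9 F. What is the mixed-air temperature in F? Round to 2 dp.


T_mix = 73.9 + (23.0/100)*(88.8-73.9) = 77.33 F

77.33 F


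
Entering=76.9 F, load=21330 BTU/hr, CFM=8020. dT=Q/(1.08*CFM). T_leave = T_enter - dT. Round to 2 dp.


dT = 21330/(1.08*8020) = 2.4626
T_leave = 76.9 - 2.4626 = 74.44 F

74.44 F


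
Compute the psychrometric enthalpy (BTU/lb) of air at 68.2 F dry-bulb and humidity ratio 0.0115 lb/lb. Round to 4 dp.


h = 0.24*68.2 + 0.0115*(1061+0.444*68.2) = 28.9177 BTU/lb

28.9177 BTU/lb


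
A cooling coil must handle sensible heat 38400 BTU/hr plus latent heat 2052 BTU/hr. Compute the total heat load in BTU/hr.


Qt = 38400 + 2052 = 40452 BTU/hr

40452 BTU/hr


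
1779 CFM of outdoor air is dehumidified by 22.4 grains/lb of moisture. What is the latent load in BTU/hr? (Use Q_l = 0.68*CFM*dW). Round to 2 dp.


Q = 0.68 * 1779 * 22.4 = 27097.73 BTU/hr

27097.73 BTU/hr


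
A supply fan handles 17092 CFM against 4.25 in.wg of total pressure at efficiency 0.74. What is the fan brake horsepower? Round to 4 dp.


BHP = 17092 * 4.25 / (6356 * 0.74) = 15.4442 hp

15.4442 hp


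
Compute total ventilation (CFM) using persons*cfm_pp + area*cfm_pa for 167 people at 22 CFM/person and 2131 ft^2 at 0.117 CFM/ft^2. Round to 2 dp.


Total = 167*22 + 2131*0.117 = 3923.33 CFM

3923.33 CFM


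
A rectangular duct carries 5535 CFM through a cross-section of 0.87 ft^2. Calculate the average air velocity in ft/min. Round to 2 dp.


V = 5535 / 0.87 = 6362.07 ft/min

6362.07 ft/min


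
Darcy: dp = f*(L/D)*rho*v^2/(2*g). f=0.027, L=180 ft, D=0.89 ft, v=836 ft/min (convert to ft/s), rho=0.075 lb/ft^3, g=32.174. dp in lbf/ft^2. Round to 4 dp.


v_fps = 836/60 = 13.9333 ft/s
dp = 0.027*(180/0.89)*0.075*13.9333^2/(2*32.174) = 1.2356 lbf/ft^2

1.2356 lbf/ft^2


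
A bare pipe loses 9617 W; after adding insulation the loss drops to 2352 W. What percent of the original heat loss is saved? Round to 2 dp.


Savings = ((9617-2352)/9617)*100 = 75.54 %

75.54 %


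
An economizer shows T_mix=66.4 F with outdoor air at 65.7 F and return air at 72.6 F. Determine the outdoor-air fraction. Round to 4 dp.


frac = (66.4 - 72.6) / (65.7 - 72.6) = 0.8986

0.8986


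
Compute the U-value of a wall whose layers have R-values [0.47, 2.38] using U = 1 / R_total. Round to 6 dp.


R_total = 0.47 + 2.38 = 2.85
U = 1/2.85 = 0.350877

0.350877


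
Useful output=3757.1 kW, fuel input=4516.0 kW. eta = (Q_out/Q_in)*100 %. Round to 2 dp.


eta = (3757.1/4516.0)*100 = 83.20 %

83.20 %


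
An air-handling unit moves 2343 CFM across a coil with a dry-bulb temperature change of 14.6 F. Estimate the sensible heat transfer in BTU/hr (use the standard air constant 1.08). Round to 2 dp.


Q = 1.08 * 2343 * 14.6 = 36944.42 BTU/hr

36944.42 BTU/hr


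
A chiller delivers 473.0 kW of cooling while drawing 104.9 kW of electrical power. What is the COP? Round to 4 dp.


COP = 473.0 / 104.9 = 4.5091

4.5091


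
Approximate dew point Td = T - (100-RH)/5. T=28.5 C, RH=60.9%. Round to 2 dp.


Td = 28.5 - (100-60.9)/5 = 20.68 C

20.68 C


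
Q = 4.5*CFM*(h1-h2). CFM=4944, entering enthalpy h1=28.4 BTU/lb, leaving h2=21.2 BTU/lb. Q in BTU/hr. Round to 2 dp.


Q = 4.5 * 4944 * (28.4 - 21.2) = 160185.60 BTU/hr

160185.60 BTU/hr


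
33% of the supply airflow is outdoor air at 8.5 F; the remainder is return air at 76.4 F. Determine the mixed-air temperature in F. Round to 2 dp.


T_mix = 0.33*8.5 + 0.67*76.4 = 53.99 F

53.99 F


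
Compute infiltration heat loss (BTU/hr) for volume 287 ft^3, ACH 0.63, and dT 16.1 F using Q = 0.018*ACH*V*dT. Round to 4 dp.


Q = 0.018 * 0.63 * 287 * 16.1 = 52.3987 BTU/hr

52.3987 BTU/hr


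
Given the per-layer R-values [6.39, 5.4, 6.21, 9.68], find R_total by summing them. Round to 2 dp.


R_total = 6.39 + 5.4 + 6.21 + 9.68 = 27.68

27.68


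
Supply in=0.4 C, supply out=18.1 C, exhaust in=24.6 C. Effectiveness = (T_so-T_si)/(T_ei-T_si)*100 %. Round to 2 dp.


eff = (18.1-0.4)/(24.6-0.4)*100 = 73.14 %

73.14 %


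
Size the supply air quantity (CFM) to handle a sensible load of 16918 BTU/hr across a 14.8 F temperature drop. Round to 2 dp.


CFM = 16918 / (1.08 * 14.8) = 1058.43

1058.43 CFM


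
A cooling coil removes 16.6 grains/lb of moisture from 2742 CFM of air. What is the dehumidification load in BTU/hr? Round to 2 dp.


Q = 0.68 * 2742 * 16.6 = 30951.70 BTU/hr

30951.70 BTU/hr


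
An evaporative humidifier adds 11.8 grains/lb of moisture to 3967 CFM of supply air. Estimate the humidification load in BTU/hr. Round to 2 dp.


Q = 0.68 * 3967 * 11.8 = 31831.21 BTU/hr

31831.21 BTU/hr


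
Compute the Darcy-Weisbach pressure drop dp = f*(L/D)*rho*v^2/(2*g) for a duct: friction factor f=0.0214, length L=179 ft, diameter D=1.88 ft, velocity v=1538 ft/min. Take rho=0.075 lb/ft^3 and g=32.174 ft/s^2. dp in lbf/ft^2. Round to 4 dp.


v_fps = 1538/60 = 25.6333 ft/s
dp = 0.0214*(179/1.88)*0.075*25.6333^2/(2*32.174) = 1.5604 lbf/ft^2

1.5604 lbf/ft^2


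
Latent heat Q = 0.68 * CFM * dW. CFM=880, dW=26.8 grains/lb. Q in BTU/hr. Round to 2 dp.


Q = 0.68 * 880 * 26.8 = 16037.12 BTU/hr

16037.12 BTU/hr


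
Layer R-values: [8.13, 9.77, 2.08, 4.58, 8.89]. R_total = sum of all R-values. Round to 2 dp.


R_total = 8.13 + 9.77 + 2.08 + 4.58 + 8.89 = 33.45

33.45


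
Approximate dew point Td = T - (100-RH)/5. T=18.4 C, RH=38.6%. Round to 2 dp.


Td = 18.4 - (100-38.6)/5 = 6.12 C

6.12 C


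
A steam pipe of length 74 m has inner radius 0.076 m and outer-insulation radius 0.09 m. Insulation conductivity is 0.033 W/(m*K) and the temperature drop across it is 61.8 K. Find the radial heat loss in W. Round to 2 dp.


Q = 2*pi*0.033*74*61.8/ln(0.09/0.076) = 5608.30 W

5608.30 W


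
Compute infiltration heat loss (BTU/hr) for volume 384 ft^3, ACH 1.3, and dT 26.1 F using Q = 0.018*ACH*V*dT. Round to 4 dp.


Q = 0.018 * 1.3 * 384 * 26.1 = 234.5242 BTU/hr

234.5242 BTU/hr


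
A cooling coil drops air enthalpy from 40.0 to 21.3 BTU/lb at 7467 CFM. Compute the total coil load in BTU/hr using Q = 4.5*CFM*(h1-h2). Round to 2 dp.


Q = 4.5 * 7467 * (40.0 - 21.3) = 628348.05 BTU/hr

628348.05 BTU/hr


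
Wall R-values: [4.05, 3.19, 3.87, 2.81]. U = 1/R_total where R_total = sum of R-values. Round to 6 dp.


R_total = 4.05 + 3.19 + 3.87 + 2.81 = 13.92
U = 1/13.92 = 0.071839

0.071839


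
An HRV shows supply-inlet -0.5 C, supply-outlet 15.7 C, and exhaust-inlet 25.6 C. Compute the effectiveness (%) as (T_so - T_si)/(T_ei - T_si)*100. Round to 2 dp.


eff = (15.7-(-0.5))/(25.6-(-0.5))*100 = 62.07 %

62.07 %


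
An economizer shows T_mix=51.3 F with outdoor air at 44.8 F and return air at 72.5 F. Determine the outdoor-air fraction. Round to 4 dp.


frac = (51.3 - 72.5) / (44.8 - 72.5) = 0.7653

0.7653


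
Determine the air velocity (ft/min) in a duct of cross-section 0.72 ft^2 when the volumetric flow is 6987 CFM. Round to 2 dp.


V = 6987 / 0.72 = 9704.17 ft/min

9704.17 ft/min


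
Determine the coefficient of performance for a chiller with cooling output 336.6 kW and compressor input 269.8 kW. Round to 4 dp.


COP = 336.6 / 269.8 = 1.2476

1.2476


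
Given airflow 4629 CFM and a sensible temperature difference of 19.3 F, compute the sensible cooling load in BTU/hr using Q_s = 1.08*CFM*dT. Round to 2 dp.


Q = 1.08 * 4629 * 19.3 = 96486.88 BTU/hr

96486.88 BTU/hr


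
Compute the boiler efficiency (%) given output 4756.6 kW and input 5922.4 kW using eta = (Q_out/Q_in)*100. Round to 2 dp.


eta = (4756.6/5922.4)*100 = 80.32 %

80.32 %


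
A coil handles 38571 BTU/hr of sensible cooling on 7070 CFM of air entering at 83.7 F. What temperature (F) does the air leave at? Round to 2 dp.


dT = 38571/(1.08*7070) = 5.0515
T_leave = 83.7 - 5.0515 = 78.65 F

78.65 F


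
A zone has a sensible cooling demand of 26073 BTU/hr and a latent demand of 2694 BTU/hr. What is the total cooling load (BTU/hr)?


Qt = 26073 + 2694 = 28767 BTU/hr

28767 BTU/hr


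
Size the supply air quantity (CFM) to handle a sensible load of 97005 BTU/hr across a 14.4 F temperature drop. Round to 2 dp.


CFM = 97005 / (1.08 * 14.4) = 6237.46

6237.46 CFM


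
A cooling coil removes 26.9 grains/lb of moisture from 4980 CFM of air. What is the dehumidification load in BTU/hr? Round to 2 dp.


Q = 0.68 * 4980 * 26.9 = 91094.16 BTU/hr

91094.16 BTU/hr


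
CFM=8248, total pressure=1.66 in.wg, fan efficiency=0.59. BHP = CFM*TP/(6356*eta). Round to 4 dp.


BHP = 8248 * 1.66 / (6356 * 0.59) = 3.6511 hp

3.6511 hp


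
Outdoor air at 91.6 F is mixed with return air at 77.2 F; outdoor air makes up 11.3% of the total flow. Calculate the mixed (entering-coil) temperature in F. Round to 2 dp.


T_mix = 77.2 + (11.3/100)*(91.6-77.2) = 78.83 F

78.83 F


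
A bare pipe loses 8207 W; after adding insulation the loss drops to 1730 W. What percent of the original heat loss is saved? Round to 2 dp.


Savings = ((8207-1730)/8207)*100 = 78.92 %

78.92 %


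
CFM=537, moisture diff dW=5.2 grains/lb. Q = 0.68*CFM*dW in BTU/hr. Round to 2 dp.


Q = 0.68 * 537 * 5.2 = 1898.83 BTU/hr

1898.83 BTU/hr


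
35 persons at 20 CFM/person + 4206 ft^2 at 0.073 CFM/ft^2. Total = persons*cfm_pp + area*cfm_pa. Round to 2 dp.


Total = 35*20 + 4206*0.073 = 1007.04 CFM

1007.04 CFM


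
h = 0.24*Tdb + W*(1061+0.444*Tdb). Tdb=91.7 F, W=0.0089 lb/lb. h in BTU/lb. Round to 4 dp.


h = 0.24*91.7 + 0.0089*(1061+0.444*91.7) = 31.8133 BTU/lb

31.8133 BTU/lb


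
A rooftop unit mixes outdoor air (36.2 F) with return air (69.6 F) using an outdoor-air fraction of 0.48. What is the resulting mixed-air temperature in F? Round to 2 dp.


T_mix = 0.48*36.2 + 0.52*69.6 = 53.57 F

53.57 F


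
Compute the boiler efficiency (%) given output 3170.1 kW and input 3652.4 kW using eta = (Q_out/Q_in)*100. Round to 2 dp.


eta = (3170.1/3652.4)*100 = 86.79 %

86.79 %


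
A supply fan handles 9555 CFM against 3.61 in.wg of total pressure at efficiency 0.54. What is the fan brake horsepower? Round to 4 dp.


BHP = 9555 * 3.61 / (6356 * 0.54) = 10.0499 hp

10.0499 hp


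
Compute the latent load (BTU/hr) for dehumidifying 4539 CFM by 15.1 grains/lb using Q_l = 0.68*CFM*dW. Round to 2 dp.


Q = 0.68 * 4539 * 15.1 = 46606.45 BTU/hr

46606.45 BTU/hr


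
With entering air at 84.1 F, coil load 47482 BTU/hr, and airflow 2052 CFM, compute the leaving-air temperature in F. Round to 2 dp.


dT = 47482/(1.08*2052) = 21.4253
T_leave = 84.1 - 21.4253 = 62.67 F

62.67 F


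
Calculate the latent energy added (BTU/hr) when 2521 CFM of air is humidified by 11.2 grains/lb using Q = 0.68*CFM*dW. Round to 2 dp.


Q = 0.68 * 2521 * 11.2 = 19199.94 BTU/hr

19199.94 BTU/hr


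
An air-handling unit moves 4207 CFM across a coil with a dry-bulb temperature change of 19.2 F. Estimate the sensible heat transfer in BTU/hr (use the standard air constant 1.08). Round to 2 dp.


Q = 1.08 * 4207 * 19.2 = 87236.35 BTU/hr

87236.35 BTU/hr


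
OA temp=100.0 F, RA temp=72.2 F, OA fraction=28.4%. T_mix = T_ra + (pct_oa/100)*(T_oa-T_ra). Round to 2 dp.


T_mix = 72.2 + (28.4/100)*(100.0-72.2) = 80.10 F

80.10 F


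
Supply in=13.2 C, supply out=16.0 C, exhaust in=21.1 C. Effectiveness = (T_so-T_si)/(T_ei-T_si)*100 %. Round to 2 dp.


eff = (16.0-13.2)/(21.1-13.2)*100 = 35.44 %

35.44 %


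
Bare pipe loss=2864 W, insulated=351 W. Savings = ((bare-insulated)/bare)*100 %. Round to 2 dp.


Savings = ((2864-351)/2864)*100 = 87.74 %

87.74 %


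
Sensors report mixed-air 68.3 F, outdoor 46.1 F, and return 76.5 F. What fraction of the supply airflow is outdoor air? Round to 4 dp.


frac = (68.3 - 76.5) / (46.1 - 76.5) = 0.2697

0.2697


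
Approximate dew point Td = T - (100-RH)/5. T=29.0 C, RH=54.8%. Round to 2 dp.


Td = 29.0 - (100-54.8)/5 = 19.96 C

19.96 C


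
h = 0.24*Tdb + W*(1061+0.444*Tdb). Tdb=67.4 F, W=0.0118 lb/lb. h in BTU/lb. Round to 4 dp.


h = 0.24*67.4 + 0.0118*(1061+0.444*67.4) = 29.0489 BTU/lb

29.0489 BTU/lb


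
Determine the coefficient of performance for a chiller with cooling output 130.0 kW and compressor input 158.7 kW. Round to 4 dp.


COP = 130.0 / 158.7 = 0.8192

0.8192


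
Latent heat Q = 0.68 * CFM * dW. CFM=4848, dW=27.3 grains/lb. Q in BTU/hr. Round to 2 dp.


Q = 0.68 * 4848 * 27.3 = 89998.27 BTU/hr

89998.27 BTU/hr


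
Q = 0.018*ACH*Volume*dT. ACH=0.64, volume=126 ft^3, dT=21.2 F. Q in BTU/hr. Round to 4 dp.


Q = 0.018 * 0.64 * 126 * 21.2 = 30.7722 BTU/hr

30.7722 BTU/hr


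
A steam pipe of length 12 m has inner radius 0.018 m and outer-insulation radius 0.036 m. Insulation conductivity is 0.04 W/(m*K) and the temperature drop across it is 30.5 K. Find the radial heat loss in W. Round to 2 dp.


Q = 2*pi*0.04*12*30.5/ln(0.036/0.018) = 132.71 W

132.71 W


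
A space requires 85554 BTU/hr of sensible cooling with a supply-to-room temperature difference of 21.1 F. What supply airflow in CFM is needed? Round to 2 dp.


CFM = 85554 / (1.08 * 21.1) = 3754.34

3754.34 CFM


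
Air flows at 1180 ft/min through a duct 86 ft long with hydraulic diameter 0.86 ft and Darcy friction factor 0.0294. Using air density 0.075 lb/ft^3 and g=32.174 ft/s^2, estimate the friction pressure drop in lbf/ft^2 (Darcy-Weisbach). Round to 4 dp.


v_fps = 1180/60 = 19.6667 ft/s
dp = 0.0294*(86/0.86)*0.075*19.6667^2/(2*32.174) = 1.3254 lbf/ft^2

1.3254 lbf/ft^2


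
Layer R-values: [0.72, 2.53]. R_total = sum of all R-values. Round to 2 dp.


R_total = 0.72 + 2.53 = 3.25

3.25


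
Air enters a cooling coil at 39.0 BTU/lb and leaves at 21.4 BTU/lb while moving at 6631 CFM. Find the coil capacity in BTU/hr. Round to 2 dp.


Q = 4.5 * 6631 * (39.0 - 21.4) = 525175.20 BTU/hr

525175.20 BTU/hr


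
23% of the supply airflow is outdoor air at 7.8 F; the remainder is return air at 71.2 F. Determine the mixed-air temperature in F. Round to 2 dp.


T_mix = 0.23*7.8 + 0.77*71.2 = 56.62 F

56.62 F


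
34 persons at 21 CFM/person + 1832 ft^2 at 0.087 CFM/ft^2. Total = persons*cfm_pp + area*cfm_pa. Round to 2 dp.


Total = 34*21 + 1832*0.087 = 873.38 CFM

873.38 CFM


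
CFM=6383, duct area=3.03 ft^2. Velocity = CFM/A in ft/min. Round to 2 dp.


V = 6383 / 3.03 = 2106.60 ft/min

2106.60 ft/min


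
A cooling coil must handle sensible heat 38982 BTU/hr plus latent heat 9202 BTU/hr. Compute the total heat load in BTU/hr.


Qt = 38982 + 9202 = 48184 BTU/hr

48184 BTU/hr


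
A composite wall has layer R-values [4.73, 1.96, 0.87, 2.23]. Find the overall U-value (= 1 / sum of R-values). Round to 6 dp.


R_total = 4.73 + 1.96 + 0.87 + 2.23 = 9.79
U = 1/9.79 = 0.102145

0.102145


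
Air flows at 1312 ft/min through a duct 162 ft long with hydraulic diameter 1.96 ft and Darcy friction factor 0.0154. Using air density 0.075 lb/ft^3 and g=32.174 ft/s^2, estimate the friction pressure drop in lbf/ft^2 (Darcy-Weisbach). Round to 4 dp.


v_fps = 1312/60 = 21.8667 ft/s
dp = 0.0154*(162/1.96)*0.075*21.8667^2/(2*32.174) = 0.7094 lbf/ft^2

0.7094 lbf/ft^2


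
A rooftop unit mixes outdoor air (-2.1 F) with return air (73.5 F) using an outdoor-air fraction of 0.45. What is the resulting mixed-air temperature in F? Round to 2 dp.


T_mix = 0.45*(-2.1) + 0.55*73.5 = 39.48 F

39.48 F


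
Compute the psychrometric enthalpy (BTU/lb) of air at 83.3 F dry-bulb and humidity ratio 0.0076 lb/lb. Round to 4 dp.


h = 0.24*83.3 + 0.0076*(1061+0.444*83.3) = 28.3367 BTU/lb

28.3367 BTU/lb


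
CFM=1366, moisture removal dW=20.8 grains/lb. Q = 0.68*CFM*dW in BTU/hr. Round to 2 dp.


Q = 0.68 * 1366 * 20.8 = 19320.70 BTU/hr

19320.70 BTU/hr


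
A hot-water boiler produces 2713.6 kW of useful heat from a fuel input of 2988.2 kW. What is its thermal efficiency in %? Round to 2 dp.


eta = (2713.6/2988.2)*100 = 90.81 %

90.81 %


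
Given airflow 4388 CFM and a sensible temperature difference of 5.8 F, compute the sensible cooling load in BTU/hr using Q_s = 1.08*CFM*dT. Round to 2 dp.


Q = 1.08 * 4388 * 5.8 = 27486.43 BTU/hr

27486.43 BTU/hr


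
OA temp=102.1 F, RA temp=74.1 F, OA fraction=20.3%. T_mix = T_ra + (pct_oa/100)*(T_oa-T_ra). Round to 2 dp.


T_mix = 74.1 + (20.3/100)*(102.1-74.1) = 79.78 F

79.78 F


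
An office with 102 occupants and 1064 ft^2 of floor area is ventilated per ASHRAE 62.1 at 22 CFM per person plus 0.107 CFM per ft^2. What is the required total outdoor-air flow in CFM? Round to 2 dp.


Total = 102*22 + 1064*0.107 = 2357.85 CFM

2357.85 CFM


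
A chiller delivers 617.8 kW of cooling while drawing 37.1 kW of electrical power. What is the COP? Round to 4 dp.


COP = 617.8 / 37.1 = 16.6523

16.6523


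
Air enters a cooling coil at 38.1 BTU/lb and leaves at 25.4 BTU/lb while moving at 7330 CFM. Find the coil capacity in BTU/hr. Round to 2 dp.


Q = 4.5 * 7330 * (38.1 - 25.4) = 418909.50 BTU/hr

418909.50 BTU/hr


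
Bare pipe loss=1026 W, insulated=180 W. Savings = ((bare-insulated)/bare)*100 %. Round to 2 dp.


Savings = ((1026-180)/1026)*100 = 82.46 %

82.46 %


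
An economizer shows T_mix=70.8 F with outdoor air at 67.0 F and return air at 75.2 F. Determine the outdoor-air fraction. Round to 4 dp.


frac = (70.8 - 75.2) / (67.0 - 75.2) = 0.5366

0.5366


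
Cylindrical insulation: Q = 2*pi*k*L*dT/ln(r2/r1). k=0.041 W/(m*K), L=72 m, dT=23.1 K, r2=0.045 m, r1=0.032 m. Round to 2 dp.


Q = 2*pi*0.041*72*23.1/ln(0.045/0.032) = 1256.75 W

1256.75 W


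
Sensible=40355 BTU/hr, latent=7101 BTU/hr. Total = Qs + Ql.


Qt = 40355 + 7101 = 47456 BTU/hr

47456 BTU/hr


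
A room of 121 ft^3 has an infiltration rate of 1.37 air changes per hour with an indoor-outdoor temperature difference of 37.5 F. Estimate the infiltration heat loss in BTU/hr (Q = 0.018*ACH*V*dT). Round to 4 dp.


Q = 0.018 * 1.37 * 121 * 37.5 = 111.8948 BTU/hr

111.8948 BTU/hr


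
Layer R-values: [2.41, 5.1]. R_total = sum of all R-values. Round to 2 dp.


R_total = 2.41 + 5.1 = 7.51

7.51


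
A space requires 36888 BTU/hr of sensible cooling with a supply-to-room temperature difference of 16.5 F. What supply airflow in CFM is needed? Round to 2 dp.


CFM = 36888 / (1.08 * 16.5) = 2070.03

2070.03 CFM


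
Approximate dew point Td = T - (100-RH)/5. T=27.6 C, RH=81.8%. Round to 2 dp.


Td = 27.6 - (100-81.8)/5 = 23.96 C

23.96 C


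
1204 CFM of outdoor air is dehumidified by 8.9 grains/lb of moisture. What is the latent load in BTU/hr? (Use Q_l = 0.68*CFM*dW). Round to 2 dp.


Q = 0.68 * 1204 * 8.9 = 7286.61 BTU/hr

7286.61 BTU/hr


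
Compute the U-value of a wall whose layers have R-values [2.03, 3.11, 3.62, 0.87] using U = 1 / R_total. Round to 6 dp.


R_total = 2.03 + 3.11 + 3.62 + 0.87 = 9.63
U = 1/9.63 = 0.103842

0.103842


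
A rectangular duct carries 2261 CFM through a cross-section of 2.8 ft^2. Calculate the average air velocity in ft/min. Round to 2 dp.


V = 2261 / 2.8 = 807.50 ft/min

807.50 ft/min


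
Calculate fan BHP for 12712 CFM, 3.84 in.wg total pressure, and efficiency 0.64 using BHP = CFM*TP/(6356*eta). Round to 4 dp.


BHP = 12712 * 3.84 / (6356 * 0.64) = 12.0000 hp

12.0000 hp


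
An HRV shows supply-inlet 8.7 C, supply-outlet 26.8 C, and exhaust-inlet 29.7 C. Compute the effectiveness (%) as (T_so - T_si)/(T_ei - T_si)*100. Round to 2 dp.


eff = (26.8-8.7)/(29.7-8.7)*100 = 86.19 %

86.19 %


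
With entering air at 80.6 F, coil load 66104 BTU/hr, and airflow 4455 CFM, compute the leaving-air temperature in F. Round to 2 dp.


dT = 66104/(1.08*4455) = 13.7390
T_leave = 80.6 - 13.7390 = 66.86 F

66.86 F


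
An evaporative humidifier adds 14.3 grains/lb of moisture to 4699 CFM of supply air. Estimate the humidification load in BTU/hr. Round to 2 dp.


Q = 0.68 * 4699 * 14.3 = 45693.08 BTU/hr

45693.08 BTU/hr


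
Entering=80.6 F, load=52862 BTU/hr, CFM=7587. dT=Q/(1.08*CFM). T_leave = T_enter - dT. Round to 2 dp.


dT = 52862/(1.08*7587) = 6.4513
T_leave = 80.6 - 6.4513 = 74.15 F

74.15 F


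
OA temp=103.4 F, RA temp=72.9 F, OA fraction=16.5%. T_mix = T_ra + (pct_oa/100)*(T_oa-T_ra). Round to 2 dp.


T_mix = 72.9 + (16.5/100)*(103.4-72.9) = 77.93 F

77.93 F
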